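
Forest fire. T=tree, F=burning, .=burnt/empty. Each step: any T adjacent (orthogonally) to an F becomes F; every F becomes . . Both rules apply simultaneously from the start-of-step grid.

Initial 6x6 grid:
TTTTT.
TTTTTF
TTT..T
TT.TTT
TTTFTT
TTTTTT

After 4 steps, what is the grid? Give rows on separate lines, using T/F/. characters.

Step 1: 6 trees catch fire, 2 burn out
  TTTTT.
  TTTTF.
  TTT..F
  TT.FTT
  TTF.FT
  TTTFTT
Step 2: 8 trees catch fire, 6 burn out
  TTTTF.
  TTTF..
  TTT...
  TT..FF
  TF...F
  TTF.FT
Step 3: 6 trees catch fire, 8 burn out
  TTTF..
  TTF...
  TTT...
  TF....
  F.....
  TF...F
Step 4: 6 trees catch fire, 6 burn out
  TTF...
  TF....
  TFF...
  F.....
  ......
  F.....

TTF...
TF....
TFF...
F.....
......
F.....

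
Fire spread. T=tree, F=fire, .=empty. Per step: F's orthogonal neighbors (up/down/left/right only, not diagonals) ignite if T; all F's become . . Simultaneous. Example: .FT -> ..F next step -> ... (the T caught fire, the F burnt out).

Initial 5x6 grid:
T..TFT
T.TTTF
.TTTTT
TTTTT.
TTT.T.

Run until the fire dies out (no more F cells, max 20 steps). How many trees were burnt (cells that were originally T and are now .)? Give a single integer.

Answer: 19

Derivation:
Step 1: +4 fires, +2 burnt (F count now 4)
Step 2: +2 fires, +4 burnt (F count now 2)
Step 3: +3 fires, +2 burnt (F count now 3)
Step 4: +3 fires, +3 burnt (F count now 3)
Step 5: +2 fires, +3 burnt (F count now 2)
Step 6: +2 fires, +2 burnt (F count now 2)
Step 7: +2 fires, +2 burnt (F count now 2)
Step 8: +1 fires, +2 burnt (F count now 1)
Step 9: +0 fires, +1 burnt (F count now 0)
Fire out after step 9
Initially T: 21, now '.': 28
Total burnt (originally-T cells now '.'): 19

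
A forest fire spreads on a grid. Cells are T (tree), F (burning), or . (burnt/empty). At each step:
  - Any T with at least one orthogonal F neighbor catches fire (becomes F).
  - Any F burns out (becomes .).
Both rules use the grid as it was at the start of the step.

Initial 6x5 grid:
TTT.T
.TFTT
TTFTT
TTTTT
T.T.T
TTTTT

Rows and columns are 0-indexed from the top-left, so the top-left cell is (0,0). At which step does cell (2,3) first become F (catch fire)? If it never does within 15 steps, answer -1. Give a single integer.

Step 1: cell (2,3)='F' (+6 fires, +2 burnt)
  -> target ignites at step 1
Step 2: cell (2,3)='.' (+7 fires, +6 burnt)
Step 3: cell (2,3)='.' (+5 fires, +7 burnt)
Step 4: cell (2,3)='.' (+4 fires, +5 burnt)
Step 5: cell (2,3)='.' (+2 fires, +4 burnt)
Step 6: cell (2,3)='.' (+0 fires, +2 burnt)
  fire out at step 6

1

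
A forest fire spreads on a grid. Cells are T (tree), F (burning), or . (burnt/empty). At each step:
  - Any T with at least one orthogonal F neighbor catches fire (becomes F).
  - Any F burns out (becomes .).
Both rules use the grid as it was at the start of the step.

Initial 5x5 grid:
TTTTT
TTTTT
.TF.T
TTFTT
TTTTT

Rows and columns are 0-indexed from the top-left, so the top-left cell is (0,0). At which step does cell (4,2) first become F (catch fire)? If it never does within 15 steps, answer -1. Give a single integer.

Step 1: cell (4,2)='F' (+5 fires, +2 burnt)
  -> target ignites at step 1
Step 2: cell (4,2)='.' (+7 fires, +5 burnt)
Step 3: cell (4,2)='.' (+7 fires, +7 burnt)
Step 4: cell (4,2)='.' (+2 fires, +7 burnt)
Step 5: cell (4,2)='.' (+0 fires, +2 burnt)
  fire out at step 5

1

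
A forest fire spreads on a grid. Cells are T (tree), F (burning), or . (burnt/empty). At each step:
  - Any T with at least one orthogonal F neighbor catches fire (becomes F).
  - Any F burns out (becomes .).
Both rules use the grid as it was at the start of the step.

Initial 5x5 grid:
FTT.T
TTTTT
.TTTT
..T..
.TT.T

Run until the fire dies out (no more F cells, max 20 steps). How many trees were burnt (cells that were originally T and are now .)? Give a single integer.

Answer: 15

Derivation:
Step 1: +2 fires, +1 burnt (F count now 2)
Step 2: +2 fires, +2 burnt (F count now 2)
Step 3: +2 fires, +2 burnt (F count now 2)
Step 4: +2 fires, +2 burnt (F count now 2)
Step 5: +3 fires, +2 burnt (F count now 3)
Step 6: +3 fires, +3 burnt (F count now 3)
Step 7: +1 fires, +3 burnt (F count now 1)
Step 8: +0 fires, +1 burnt (F count now 0)
Fire out after step 8
Initially T: 16, now '.': 24
Total burnt (originally-T cells now '.'): 15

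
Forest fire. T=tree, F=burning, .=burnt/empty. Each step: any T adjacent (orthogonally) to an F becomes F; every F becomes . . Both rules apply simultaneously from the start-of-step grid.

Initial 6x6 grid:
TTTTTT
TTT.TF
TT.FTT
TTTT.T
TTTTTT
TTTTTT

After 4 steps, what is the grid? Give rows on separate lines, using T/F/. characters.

Step 1: 5 trees catch fire, 2 burn out
  TTTTTF
  TTT.F.
  TT..FF
  TTTF.T
  TTTTTT
  TTTTTT
Step 2: 4 trees catch fire, 5 burn out
  TTTTF.
  TTT...
  TT....
  TTF..F
  TTTFTT
  TTTTTT
Step 3: 6 trees catch fire, 4 burn out
  TTTF..
  TTT...
  TT....
  TF....
  TTF.FF
  TTTFTT
Step 4: 7 trees catch fire, 6 burn out
  TTF...
  TTT...
  TF....
  F.....
  TF....
  TTF.FF

TTF...
TTT...
TF....
F.....
TF....
TTF.FF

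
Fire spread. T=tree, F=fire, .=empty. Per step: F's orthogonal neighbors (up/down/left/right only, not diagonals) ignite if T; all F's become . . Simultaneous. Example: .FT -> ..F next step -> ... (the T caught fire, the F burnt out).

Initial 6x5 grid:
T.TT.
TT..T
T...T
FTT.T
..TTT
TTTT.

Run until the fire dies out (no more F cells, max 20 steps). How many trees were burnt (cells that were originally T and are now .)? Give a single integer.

Step 1: +2 fires, +1 burnt (F count now 2)
Step 2: +2 fires, +2 burnt (F count now 2)
Step 3: +3 fires, +2 burnt (F count now 3)
Step 4: +2 fires, +3 burnt (F count now 2)
Step 5: +3 fires, +2 burnt (F count now 3)
Step 6: +2 fires, +3 burnt (F count now 2)
Step 7: +1 fires, +2 burnt (F count now 1)
Step 8: +1 fires, +1 burnt (F count now 1)
Step 9: +0 fires, +1 burnt (F count now 0)
Fire out after step 9
Initially T: 18, now '.': 28
Total burnt (originally-T cells now '.'): 16

Answer: 16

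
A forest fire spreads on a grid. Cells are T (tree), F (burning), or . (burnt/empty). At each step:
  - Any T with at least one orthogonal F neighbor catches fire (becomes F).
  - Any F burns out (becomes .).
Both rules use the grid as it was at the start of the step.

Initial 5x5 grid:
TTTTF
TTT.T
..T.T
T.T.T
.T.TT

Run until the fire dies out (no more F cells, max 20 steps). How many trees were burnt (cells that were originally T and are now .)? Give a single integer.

Answer: 14

Derivation:
Step 1: +2 fires, +1 burnt (F count now 2)
Step 2: +2 fires, +2 burnt (F count now 2)
Step 3: +3 fires, +2 burnt (F count now 3)
Step 4: +4 fires, +3 burnt (F count now 4)
Step 5: +3 fires, +4 burnt (F count now 3)
Step 6: +0 fires, +3 burnt (F count now 0)
Fire out after step 6
Initially T: 16, now '.': 23
Total burnt (originally-T cells now '.'): 14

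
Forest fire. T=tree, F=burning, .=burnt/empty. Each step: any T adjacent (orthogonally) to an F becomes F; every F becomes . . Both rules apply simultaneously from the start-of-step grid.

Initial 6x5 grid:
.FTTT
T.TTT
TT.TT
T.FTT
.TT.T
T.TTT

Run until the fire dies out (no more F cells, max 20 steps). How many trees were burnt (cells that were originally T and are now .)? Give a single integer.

Step 1: +3 fires, +2 burnt (F count now 3)
Step 2: +6 fires, +3 burnt (F count now 6)
Step 3: +5 fires, +6 burnt (F count now 5)
Step 4: +2 fires, +5 burnt (F count now 2)
Step 5: +0 fires, +2 burnt (F count now 0)
Fire out after step 5
Initially T: 21, now '.': 25
Total burnt (originally-T cells now '.'): 16

Answer: 16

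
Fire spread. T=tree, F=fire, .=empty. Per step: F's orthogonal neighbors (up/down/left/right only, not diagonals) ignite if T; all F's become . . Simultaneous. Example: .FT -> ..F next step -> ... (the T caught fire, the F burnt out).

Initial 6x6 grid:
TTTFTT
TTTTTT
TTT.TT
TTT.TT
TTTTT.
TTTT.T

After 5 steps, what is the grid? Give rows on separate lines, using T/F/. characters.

Step 1: 3 trees catch fire, 1 burn out
  TTF.FT
  TTTFTT
  TTT.TT
  TTT.TT
  TTTTT.
  TTTT.T
Step 2: 4 trees catch fire, 3 burn out
  TF...F
  TTF.FT
  TTT.TT
  TTT.TT
  TTTTT.
  TTTT.T
Step 3: 5 trees catch fire, 4 burn out
  F.....
  TF...F
  TTF.FT
  TTT.TT
  TTTTT.
  TTTT.T
Step 4: 5 trees catch fire, 5 burn out
  ......
  F.....
  TF...F
  TTF.FT
  TTTTT.
  TTTT.T
Step 5: 5 trees catch fire, 5 burn out
  ......
  ......
  F.....
  TF...F
  TTFTF.
  TTTT.T

......
......
F.....
TF...F
TTFTF.
TTTT.T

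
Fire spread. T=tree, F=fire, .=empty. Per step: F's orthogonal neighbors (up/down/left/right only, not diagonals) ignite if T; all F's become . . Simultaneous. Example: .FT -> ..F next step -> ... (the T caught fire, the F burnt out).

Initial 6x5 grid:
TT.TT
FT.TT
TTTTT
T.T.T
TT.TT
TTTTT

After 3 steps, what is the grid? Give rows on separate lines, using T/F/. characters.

Step 1: 3 trees catch fire, 1 burn out
  FT.TT
  .F.TT
  FTTTT
  T.T.T
  TT.TT
  TTTTT
Step 2: 3 trees catch fire, 3 burn out
  .F.TT
  ...TT
  .FTTT
  F.T.T
  TT.TT
  TTTTT
Step 3: 2 trees catch fire, 3 burn out
  ...TT
  ...TT
  ..FTT
  ..T.T
  FT.TT
  TTTTT

...TT
...TT
..FTT
..T.T
FT.TT
TTTTT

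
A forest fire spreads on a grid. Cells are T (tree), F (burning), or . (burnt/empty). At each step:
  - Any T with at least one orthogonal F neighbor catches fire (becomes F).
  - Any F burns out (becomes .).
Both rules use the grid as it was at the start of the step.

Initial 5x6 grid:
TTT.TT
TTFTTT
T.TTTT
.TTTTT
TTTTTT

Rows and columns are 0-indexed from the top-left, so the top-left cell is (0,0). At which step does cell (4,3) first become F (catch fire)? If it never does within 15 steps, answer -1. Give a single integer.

Step 1: cell (4,3)='T' (+4 fires, +1 burnt)
Step 2: cell (4,3)='T' (+5 fires, +4 burnt)
Step 3: cell (4,3)='T' (+8 fires, +5 burnt)
Step 4: cell (4,3)='F' (+5 fires, +8 burnt)
  -> target ignites at step 4
Step 5: cell (4,3)='.' (+3 fires, +5 burnt)
Step 6: cell (4,3)='.' (+1 fires, +3 burnt)
Step 7: cell (4,3)='.' (+0 fires, +1 burnt)
  fire out at step 7

4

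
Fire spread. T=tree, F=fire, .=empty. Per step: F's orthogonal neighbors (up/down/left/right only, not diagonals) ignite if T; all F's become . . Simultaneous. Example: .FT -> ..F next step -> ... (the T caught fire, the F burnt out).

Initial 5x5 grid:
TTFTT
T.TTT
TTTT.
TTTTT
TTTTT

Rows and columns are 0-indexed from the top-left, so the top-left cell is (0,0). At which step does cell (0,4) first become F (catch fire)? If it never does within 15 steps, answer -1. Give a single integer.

Step 1: cell (0,4)='T' (+3 fires, +1 burnt)
Step 2: cell (0,4)='F' (+4 fires, +3 burnt)
  -> target ignites at step 2
Step 3: cell (0,4)='.' (+5 fires, +4 burnt)
Step 4: cell (0,4)='.' (+4 fires, +5 burnt)
Step 5: cell (0,4)='.' (+4 fires, +4 burnt)
Step 6: cell (0,4)='.' (+2 fires, +4 burnt)
Step 7: cell (0,4)='.' (+0 fires, +2 burnt)
  fire out at step 7

2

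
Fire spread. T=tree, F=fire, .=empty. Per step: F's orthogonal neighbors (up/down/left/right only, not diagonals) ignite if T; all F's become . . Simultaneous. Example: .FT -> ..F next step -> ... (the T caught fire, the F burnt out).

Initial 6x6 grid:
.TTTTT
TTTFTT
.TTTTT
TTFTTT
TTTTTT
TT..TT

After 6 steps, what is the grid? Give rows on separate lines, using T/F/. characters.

Step 1: 8 trees catch fire, 2 burn out
  .TTFTT
  TTF.FT
  .TFFTT
  TF.FTT
  TTFTTT
  TT..TT
Step 2: 10 trees catch fire, 8 burn out
  .TF.FT
  TF...F
  .F..FT
  F...FT
  TF.FTT
  TT..TT
Step 3: 8 trees catch fire, 10 burn out
  .F...F
  F.....
  .....F
  .....F
  F...FT
  TF..TT
Step 4: 3 trees catch fire, 8 burn out
  ......
  ......
  ......
  ......
  .....F
  F...FT
Step 5: 1 trees catch fire, 3 burn out
  ......
  ......
  ......
  ......
  ......
  .....F
Step 6: 0 trees catch fire, 1 burn out
  ......
  ......
  ......
  ......
  ......
  ......

......
......
......
......
......
......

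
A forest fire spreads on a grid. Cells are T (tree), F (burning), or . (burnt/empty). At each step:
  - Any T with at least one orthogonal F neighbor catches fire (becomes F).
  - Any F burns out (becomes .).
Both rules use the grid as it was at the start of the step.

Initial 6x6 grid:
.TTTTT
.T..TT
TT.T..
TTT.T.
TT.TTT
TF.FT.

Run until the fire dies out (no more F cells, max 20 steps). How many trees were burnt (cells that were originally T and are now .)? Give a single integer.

Answer: 21

Derivation:
Step 1: +4 fires, +2 burnt (F count now 4)
Step 2: +3 fires, +4 burnt (F count now 3)
Step 3: +5 fires, +3 burnt (F count now 5)
Step 4: +2 fires, +5 burnt (F count now 2)
Step 5: +1 fires, +2 burnt (F count now 1)
Step 6: +1 fires, +1 burnt (F count now 1)
Step 7: +1 fires, +1 burnt (F count now 1)
Step 8: +1 fires, +1 burnt (F count now 1)
Step 9: +2 fires, +1 burnt (F count now 2)
Step 10: +1 fires, +2 burnt (F count now 1)
Step 11: +0 fires, +1 burnt (F count now 0)
Fire out after step 11
Initially T: 22, now '.': 35
Total burnt (originally-T cells now '.'): 21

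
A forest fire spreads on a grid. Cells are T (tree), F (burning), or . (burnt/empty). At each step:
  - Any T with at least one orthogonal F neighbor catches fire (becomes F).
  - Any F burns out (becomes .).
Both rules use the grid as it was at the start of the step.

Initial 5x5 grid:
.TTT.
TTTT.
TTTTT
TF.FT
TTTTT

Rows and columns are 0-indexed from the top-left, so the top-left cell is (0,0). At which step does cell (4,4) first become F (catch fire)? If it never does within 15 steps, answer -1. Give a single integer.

Step 1: cell (4,4)='T' (+6 fires, +2 burnt)
Step 2: cell (4,4)='F' (+8 fires, +6 burnt)
  -> target ignites at step 2
Step 3: cell (4,4)='.' (+4 fires, +8 burnt)
Step 4: cell (4,4)='.' (+1 fires, +4 burnt)
Step 5: cell (4,4)='.' (+0 fires, +1 burnt)
  fire out at step 5

2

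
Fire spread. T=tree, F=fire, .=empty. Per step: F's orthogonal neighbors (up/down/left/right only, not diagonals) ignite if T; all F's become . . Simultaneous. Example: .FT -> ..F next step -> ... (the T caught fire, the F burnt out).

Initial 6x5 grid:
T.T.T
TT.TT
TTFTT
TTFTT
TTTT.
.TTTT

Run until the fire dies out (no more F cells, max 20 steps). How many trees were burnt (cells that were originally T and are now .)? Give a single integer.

Step 1: +5 fires, +2 burnt (F count now 5)
Step 2: +9 fires, +5 burnt (F count now 9)
Step 3: +5 fires, +9 burnt (F count now 5)
Step 4: +3 fires, +5 burnt (F count now 3)
Step 5: +0 fires, +3 burnt (F count now 0)
Fire out after step 5
Initially T: 23, now '.': 29
Total burnt (originally-T cells now '.'): 22

Answer: 22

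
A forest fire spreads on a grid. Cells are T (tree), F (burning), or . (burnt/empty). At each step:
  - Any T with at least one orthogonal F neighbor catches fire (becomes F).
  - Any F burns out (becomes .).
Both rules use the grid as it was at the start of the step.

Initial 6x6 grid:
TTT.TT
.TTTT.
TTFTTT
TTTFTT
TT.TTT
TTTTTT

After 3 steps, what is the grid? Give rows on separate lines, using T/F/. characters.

Step 1: 6 trees catch fire, 2 burn out
  TTT.TT
  .TFTT.
  TF.FTT
  TTF.FT
  TT.FTT
  TTTTTT
Step 2: 9 trees catch fire, 6 burn out
  TTF.TT
  .F.FT.
  F...FT
  TF...F
  TT..FT
  TTTFTT
Step 3: 8 trees catch fire, 9 burn out
  TF..TT
  ....F.
  .....F
  F.....
  TF...F
  TTF.FT

TF..TT
....F.
.....F
F.....
TF...F
TTF.FT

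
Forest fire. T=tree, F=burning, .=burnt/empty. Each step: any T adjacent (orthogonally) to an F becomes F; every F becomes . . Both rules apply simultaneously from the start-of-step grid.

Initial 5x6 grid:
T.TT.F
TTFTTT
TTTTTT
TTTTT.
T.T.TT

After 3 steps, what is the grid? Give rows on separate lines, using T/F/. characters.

Step 1: 5 trees catch fire, 2 burn out
  T.FT..
  TF.FTF
  TTFTTT
  TTTTT.
  T.T.TT
Step 2: 7 trees catch fire, 5 burn out
  T..F..
  F...F.
  TF.FTF
  TTFTT.
  T.T.TT
Step 3: 6 trees catch fire, 7 burn out
  F.....
  ......
  F...F.
  TF.FT.
  T.F.TT

F.....
......
F...F.
TF.FT.
T.F.TT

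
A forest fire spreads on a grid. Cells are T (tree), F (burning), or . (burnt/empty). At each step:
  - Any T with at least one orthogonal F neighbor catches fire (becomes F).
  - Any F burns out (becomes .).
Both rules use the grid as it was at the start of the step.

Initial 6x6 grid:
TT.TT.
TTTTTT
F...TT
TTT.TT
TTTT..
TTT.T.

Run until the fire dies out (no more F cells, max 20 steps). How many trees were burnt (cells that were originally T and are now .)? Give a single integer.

Step 1: +2 fires, +1 burnt (F count now 2)
Step 2: +4 fires, +2 burnt (F count now 4)
Step 3: +5 fires, +4 burnt (F count now 5)
Step 4: +3 fires, +5 burnt (F count now 3)
Step 5: +4 fires, +3 burnt (F count now 4)
Step 6: +3 fires, +4 burnt (F count now 3)
Step 7: +2 fires, +3 burnt (F count now 2)
Step 8: +1 fires, +2 burnt (F count now 1)
Step 9: +0 fires, +1 burnt (F count now 0)
Fire out after step 9
Initially T: 25, now '.': 35
Total burnt (originally-T cells now '.'): 24

Answer: 24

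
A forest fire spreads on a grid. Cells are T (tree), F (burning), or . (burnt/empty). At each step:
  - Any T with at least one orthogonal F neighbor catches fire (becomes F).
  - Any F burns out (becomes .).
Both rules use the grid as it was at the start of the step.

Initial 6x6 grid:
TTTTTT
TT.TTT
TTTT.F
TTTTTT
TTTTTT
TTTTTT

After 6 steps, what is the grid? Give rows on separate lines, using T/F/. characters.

Step 1: 2 trees catch fire, 1 burn out
  TTTTTT
  TT.TTF
  TTTT..
  TTTTTF
  TTTTTT
  TTTTTT
Step 2: 4 trees catch fire, 2 burn out
  TTTTTF
  TT.TF.
  TTTT..
  TTTTF.
  TTTTTF
  TTTTTT
Step 3: 5 trees catch fire, 4 burn out
  TTTTF.
  TT.F..
  TTTT..
  TTTF..
  TTTTF.
  TTTTTF
Step 4: 5 trees catch fire, 5 burn out
  TTTF..
  TT....
  TTTF..
  TTF...
  TTTF..
  TTTTF.
Step 5: 5 trees catch fire, 5 burn out
  TTF...
  TT....
  TTF...
  TF....
  TTF...
  TTTF..
Step 6: 5 trees catch fire, 5 burn out
  TF....
  TT....
  TF....
  F.....
  TF....
  TTF...

TF....
TT....
TF....
F.....
TF....
TTF...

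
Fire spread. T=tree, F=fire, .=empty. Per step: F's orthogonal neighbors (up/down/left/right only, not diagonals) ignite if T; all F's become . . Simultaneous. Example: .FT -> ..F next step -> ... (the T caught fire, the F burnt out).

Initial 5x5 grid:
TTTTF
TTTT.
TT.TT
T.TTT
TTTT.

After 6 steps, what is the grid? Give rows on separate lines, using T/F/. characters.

Step 1: 1 trees catch fire, 1 burn out
  TTTF.
  TTTT.
  TT.TT
  T.TTT
  TTTT.
Step 2: 2 trees catch fire, 1 burn out
  TTF..
  TTTF.
  TT.TT
  T.TTT
  TTTT.
Step 3: 3 trees catch fire, 2 burn out
  TF...
  TTF..
  TT.FT
  T.TTT
  TTTT.
Step 4: 4 trees catch fire, 3 burn out
  F....
  TF...
  TT..F
  T.TFT
  TTTT.
Step 5: 5 trees catch fire, 4 burn out
  .....
  F....
  TF...
  T.F.F
  TTTF.
Step 6: 2 trees catch fire, 5 burn out
  .....
  .....
  F....
  T....
  TTF..

.....
.....
F....
T....
TTF..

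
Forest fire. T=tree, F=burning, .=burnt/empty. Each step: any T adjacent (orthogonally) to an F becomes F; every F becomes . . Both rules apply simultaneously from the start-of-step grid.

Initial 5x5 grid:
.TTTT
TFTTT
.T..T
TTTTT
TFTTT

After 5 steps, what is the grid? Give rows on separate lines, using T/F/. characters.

Step 1: 7 trees catch fire, 2 burn out
  .FTTT
  F.FTT
  .F..T
  TFTTT
  F.FTT
Step 2: 5 trees catch fire, 7 burn out
  ..FTT
  ...FT
  ....T
  F.FTT
  ...FT
Step 3: 4 trees catch fire, 5 burn out
  ...FT
  ....F
  ....T
  ...FT
  ....F
Step 4: 3 trees catch fire, 4 burn out
  ....F
  .....
  ....F
  ....F
  .....
Step 5: 0 trees catch fire, 3 burn out
  .....
  .....
  .....
  .....
  .....

.....
.....
.....
.....
.....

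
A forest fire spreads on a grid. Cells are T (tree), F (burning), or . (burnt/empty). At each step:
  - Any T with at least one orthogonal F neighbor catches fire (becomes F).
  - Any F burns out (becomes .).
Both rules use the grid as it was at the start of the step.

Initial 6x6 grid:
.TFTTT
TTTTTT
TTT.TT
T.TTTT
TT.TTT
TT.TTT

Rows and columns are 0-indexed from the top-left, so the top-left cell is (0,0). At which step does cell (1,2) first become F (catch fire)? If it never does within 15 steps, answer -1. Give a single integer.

Step 1: cell (1,2)='F' (+3 fires, +1 burnt)
  -> target ignites at step 1
Step 2: cell (1,2)='.' (+4 fires, +3 burnt)
Step 3: cell (1,2)='.' (+5 fires, +4 burnt)
Step 4: cell (1,2)='.' (+4 fires, +5 burnt)
Step 5: cell (1,2)='.' (+4 fires, +4 burnt)
Step 6: cell (1,2)='.' (+4 fires, +4 burnt)
Step 7: cell (1,2)='.' (+4 fires, +4 burnt)
Step 8: cell (1,2)='.' (+2 fires, +4 burnt)
Step 9: cell (1,2)='.' (+0 fires, +2 burnt)
  fire out at step 9

1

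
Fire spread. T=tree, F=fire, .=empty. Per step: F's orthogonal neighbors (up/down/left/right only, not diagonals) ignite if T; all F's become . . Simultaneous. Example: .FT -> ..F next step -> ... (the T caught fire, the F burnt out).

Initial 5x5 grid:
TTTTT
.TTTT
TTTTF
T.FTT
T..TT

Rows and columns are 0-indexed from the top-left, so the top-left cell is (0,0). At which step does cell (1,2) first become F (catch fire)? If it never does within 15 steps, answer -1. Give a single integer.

Step 1: cell (1,2)='T' (+5 fires, +2 burnt)
Step 2: cell (1,2)='F' (+6 fires, +5 burnt)
  -> target ignites at step 2
Step 3: cell (1,2)='.' (+4 fires, +6 burnt)
Step 4: cell (1,2)='.' (+2 fires, +4 burnt)
Step 5: cell (1,2)='.' (+2 fires, +2 burnt)
Step 6: cell (1,2)='.' (+0 fires, +2 burnt)
  fire out at step 6

2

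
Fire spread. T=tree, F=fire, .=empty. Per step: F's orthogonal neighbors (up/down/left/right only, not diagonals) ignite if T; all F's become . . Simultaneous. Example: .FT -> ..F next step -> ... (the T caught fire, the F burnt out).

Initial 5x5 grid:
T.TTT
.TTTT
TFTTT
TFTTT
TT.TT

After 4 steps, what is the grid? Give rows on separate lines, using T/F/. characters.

Step 1: 6 trees catch fire, 2 burn out
  T.TTT
  .FTTT
  F.FTT
  F.FTT
  TF.TT
Step 2: 4 trees catch fire, 6 burn out
  T.TTT
  ..FTT
  ...FT
  ...FT
  F..TT
Step 3: 5 trees catch fire, 4 burn out
  T.FTT
  ...FT
  ....F
  ....F
  ...FT
Step 4: 3 trees catch fire, 5 burn out
  T..FT
  ....F
  .....
  .....
  ....F

T..FT
....F
.....
.....
....F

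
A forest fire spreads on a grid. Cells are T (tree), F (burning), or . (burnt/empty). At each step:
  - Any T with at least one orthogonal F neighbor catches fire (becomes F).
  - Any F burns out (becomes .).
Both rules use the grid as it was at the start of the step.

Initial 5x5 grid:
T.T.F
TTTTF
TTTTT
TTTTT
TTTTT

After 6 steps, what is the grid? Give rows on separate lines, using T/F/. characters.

Step 1: 2 trees catch fire, 2 burn out
  T.T..
  TTTF.
  TTTTF
  TTTTT
  TTTTT
Step 2: 3 trees catch fire, 2 burn out
  T.T..
  TTF..
  TTTF.
  TTTTF
  TTTTT
Step 3: 5 trees catch fire, 3 burn out
  T.F..
  TF...
  TTF..
  TTTF.
  TTTTF
Step 4: 4 trees catch fire, 5 burn out
  T....
  F....
  TF...
  TTF..
  TTTF.
Step 5: 4 trees catch fire, 4 burn out
  F....
  .....
  F....
  TF...
  TTF..
Step 6: 2 trees catch fire, 4 burn out
  .....
  .....
  .....
  F....
  TF...

.....
.....
.....
F....
TF...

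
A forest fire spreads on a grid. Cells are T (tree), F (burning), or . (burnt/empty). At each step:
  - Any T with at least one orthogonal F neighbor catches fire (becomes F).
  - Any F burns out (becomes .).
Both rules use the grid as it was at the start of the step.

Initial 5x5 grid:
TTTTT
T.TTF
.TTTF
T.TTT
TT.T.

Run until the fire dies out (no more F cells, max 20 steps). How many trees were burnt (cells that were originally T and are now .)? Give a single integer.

Answer: 15

Derivation:
Step 1: +4 fires, +2 burnt (F count now 4)
Step 2: +4 fires, +4 burnt (F count now 4)
Step 3: +4 fires, +4 burnt (F count now 4)
Step 4: +1 fires, +4 burnt (F count now 1)
Step 5: +1 fires, +1 burnt (F count now 1)
Step 6: +1 fires, +1 burnt (F count now 1)
Step 7: +0 fires, +1 burnt (F count now 0)
Fire out after step 7
Initially T: 18, now '.': 22
Total burnt (originally-T cells now '.'): 15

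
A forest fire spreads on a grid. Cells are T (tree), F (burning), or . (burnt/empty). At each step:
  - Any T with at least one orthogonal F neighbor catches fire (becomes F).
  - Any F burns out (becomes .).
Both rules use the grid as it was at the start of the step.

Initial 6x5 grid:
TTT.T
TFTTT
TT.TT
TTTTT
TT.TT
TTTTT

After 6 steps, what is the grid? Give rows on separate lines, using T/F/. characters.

Step 1: 4 trees catch fire, 1 burn out
  TFT.T
  F.FTT
  TF.TT
  TTTTT
  TT.TT
  TTTTT
Step 2: 5 trees catch fire, 4 burn out
  F.F.T
  ...FT
  F..TT
  TFTTT
  TT.TT
  TTTTT
Step 3: 5 trees catch fire, 5 burn out
  ....T
  ....F
  ...FT
  F.FTT
  TF.TT
  TTTTT
Step 4: 5 trees catch fire, 5 burn out
  ....F
  .....
  ....F
  ...FT
  F..TT
  TFTTT
Step 5: 4 trees catch fire, 5 burn out
  .....
  .....
  .....
  ....F
  ...FT
  F.FTT
Step 6: 2 trees catch fire, 4 burn out
  .....
  .....
  .....
  .....
  ....F
  ...FT

.....
.....
.....
.....
....F
...FT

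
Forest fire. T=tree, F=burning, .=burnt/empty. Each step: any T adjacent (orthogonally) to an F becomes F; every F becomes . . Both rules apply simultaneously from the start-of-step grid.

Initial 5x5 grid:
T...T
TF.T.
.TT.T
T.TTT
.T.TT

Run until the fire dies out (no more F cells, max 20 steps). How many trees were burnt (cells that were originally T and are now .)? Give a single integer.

Step 1: +2 fires, +1 burnt (F count now 2)
Step 2: +2 fires, +2 burnt (F count now 2)
Step 3: +1 fires, +2 burnt (F count now 1)
Step 4: +1 fires, +1 burnt (F count now 1)
Step 5: +2 fires, +1 burnt (F count now 2)
Step 6: +2 fires, +2 burnt (F count now 2)
Step 7: +0 fires, +2 burnt (F count now 0)
Fire out after step 7
Initially T: 14, now '.': 21
Total burnt (originally-T cells now '.'): 10

Answer: 10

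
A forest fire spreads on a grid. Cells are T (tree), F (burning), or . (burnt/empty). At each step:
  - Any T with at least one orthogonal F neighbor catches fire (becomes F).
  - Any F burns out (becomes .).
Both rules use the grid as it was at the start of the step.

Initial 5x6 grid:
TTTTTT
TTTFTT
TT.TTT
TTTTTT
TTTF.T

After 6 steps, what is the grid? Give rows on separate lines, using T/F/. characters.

Step 1: 6 trees catch fire, 2 burn out
  TTTFTT
  TTF.FT
  TT.FTT
  TTTFTT
  TTF..T
Step 2: 8 trees catch fire, 6 burn out
  TTF.FT
  TF...F
  TT..FT
  TTF.FT
  TF...T
Step 3: 8 trees catch fire, 8 burn out
  TF...F
  F.....
  TF...F
  TF...F
  F....T
Step 4: 4 trees catch fire, 8 burn out
  F.....
  ......
  F.....
  F.....
  .....F
Step 5: 0 trees catch fire, 4 burn out
  ......
  ......
  ......
  ......
  ......
Step 6: 0 trees catch fire, 0 burn out
  ......
  ......
  ......
  ......
  ......

......
......
......
......
......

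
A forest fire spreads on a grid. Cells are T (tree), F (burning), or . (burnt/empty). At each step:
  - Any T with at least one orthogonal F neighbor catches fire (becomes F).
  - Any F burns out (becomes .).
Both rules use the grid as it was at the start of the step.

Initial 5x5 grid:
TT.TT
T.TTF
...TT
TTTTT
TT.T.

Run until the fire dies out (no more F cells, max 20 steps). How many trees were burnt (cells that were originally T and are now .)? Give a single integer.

Step 1: +3 fires, +1 burnt (F count now 3)
Step 2: +4 fires, +3 burnt (F count now 4)
Step 3: +1 fires, +4 burnt (F count now 1)
Step 4: +2 fires, +1 burnt (F count now 2)
Step 5: +1 fires, +2 burnt (F count now 1)
Step 6: +2 fires, +1 burnt (F count now 2)
Step 7: +1 fires, +2 burnt (F count now 1)
Step 8: +0 fires, +1 burnt (F count now 0)
Fire out after step 8
Initially T: 17, now '.': 22
Total burnt (originally-T cells now '.'): 14

Answer: 14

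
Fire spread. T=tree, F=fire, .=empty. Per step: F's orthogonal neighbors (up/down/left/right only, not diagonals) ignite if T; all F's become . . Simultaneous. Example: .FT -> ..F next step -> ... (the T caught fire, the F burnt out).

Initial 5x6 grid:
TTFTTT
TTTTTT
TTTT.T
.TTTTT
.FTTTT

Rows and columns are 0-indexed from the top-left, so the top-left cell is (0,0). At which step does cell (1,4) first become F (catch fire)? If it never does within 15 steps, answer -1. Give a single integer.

Step 1: cell (1,4)='T' (+5 fires, +2 burnt)
Step 2: cell (1,4)='T' (+8 fires, +5 burnt)
Step 3: cell (1,4)='F' (+7 fires, +8 burnt)
  -> target ignites at step 3
Step 4: cell (1,4)='.' (+3 fires, +7 burnt)
Step 5: cell (1,4)='.' (+2 fires, +3 burnt)
Step 6: cell (1,4)='.' (+0 fires, +2 burnt)
  fire out at step 6

3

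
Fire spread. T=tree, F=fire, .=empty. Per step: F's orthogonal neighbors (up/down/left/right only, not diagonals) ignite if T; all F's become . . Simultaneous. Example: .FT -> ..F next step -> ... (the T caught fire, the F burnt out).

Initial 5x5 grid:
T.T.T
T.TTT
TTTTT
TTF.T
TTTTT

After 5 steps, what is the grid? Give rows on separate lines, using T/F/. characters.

Step 1: 3 trees catch fire, 1 burn out
  T.T.T
  T.TTT
  TTFTT
  TF..T
  TTFTT
Step 2: 6 trees catch fire, 3 burn out
  T.T.T
  T.FTT
  TF.FT
  F...T
  TF.FT
Step 3: 6 trees catch fire, 6 burn out
  T.F.T
  T..FT
  F...F
  ....T
  F...F
Step 4: 3 trees catch fire, 6 burn out
  T...T
  F...F
  .....
  ....F
  .....
Step 5: 2 trees catch fire, 3 burn out
  F...F
  .....
  .....
  .....
  .....

F...F
.....
.....
.....
.....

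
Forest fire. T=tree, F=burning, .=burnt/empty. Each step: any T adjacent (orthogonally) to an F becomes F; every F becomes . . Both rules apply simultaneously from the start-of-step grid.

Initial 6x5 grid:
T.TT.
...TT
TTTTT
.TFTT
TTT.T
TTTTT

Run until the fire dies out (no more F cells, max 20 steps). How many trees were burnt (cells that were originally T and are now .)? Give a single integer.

Answer: 21

Derivation:
Step 1: +4 fires, +1 burnt (F count now 4)
Step 2: +5 fires, +4 burnt (F count now 5)
Step 3: +7 fires, +5 burnt (F count now 7)
Step 4: +4 fires, +7 burnt (F count now 4)
Step 5: +1 fires, +4 burnt (F count now 1)
Step 6: +0 fires, +1 burnt (F count now 0)
Fire out after step 6
Initially T: 22, now '.': 29
Total burnt (originally-T cells now '.'): 21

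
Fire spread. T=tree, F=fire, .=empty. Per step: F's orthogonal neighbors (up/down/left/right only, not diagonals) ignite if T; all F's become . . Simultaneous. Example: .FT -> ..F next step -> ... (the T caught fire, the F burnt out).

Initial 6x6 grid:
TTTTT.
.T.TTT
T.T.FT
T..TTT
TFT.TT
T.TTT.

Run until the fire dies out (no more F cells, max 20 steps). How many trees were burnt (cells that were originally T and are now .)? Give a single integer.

Step 1: +5 fires, +2 burnt (F count now 5)
Step 2: +9 fires, +5 burnt (F count now 9)
Step 3: +5 fires, +9 burnt (F count now 5)
Step 4: +1 fires, +5 burnt (F count now 1)
Step 5: +1 fires, +1 burnt (F count now 1)
Step 6: +2 fires, +1 burnt (F count now 2)
Step 7: +0 fires, +2 burnt (F count now 0)
Fire out after step 7
Initially T: 24, now '.': 35
Total burnt (originally-T cells now '.'): 23

Answer: 23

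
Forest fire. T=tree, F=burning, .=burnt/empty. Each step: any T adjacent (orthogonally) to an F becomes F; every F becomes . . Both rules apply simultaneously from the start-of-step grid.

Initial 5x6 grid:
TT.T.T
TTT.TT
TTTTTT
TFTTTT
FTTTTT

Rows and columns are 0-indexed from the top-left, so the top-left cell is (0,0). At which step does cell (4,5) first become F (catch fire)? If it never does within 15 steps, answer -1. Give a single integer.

Step 1: cell (4,5)='T' (+4 fires, +2 burnt)
Step 2: cell (4,5)='T' (+5 fires, +4 burnt)
Step 3: cell (4,5)='T' (+6 fires, +5 burnt)
Step 4: cell (4,5)='T' (+4 fires, +6 burnt)
Step 5: cell (4,5)='F' (+3 fires, +4 burnt)
  -> target ignites at step 5
Step 6: cell (4,5)='.' (+1 fires, +3 burnt)
Step 7: cell (4,5)='.' (+1 fires, +1 burnt)
Step 8: cell (4,5)='.' (+0 fires, +1 burnt)
  fire out at step 8

5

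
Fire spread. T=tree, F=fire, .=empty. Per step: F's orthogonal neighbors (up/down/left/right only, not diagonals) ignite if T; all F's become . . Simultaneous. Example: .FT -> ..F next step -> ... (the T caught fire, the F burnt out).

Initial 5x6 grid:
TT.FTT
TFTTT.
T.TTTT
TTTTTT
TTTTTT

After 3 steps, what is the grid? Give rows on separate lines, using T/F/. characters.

Step 1: 5 trees catch fire, 2 burn out
  TF..FT
  F.FFT.
  T.TTTT
  TTTTTT
  TTTTTT
Step 2: 6 trees catch fire, 5 burn out
  F....F
  ....F.
  F.FFTT
  TTTTTT
  TTTTTT
Step 3: 4 trees catch fire, 6 burn out
  ......
  ......
  ....FT
  FTFFTT
  TTTTTT

......
......
....FT
FTFFTT
TTTTTT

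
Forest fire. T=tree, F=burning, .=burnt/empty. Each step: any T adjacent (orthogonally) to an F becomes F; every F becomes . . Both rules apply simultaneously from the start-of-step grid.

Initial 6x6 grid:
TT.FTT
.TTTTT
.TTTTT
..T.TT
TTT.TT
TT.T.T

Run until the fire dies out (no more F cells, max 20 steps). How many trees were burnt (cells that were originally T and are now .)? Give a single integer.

Step 1: +2 fires, +1 burnt (F count now 2)
Step 2: +4 fires, +2 burnt (F count now 4)
Step 3: +4 fires, +4 burnt (F count now 4)
Step 4: +5 fires, +4 burnt (F count now 5)
Step 5: +4 fires, +5 burnt (F count now 4)
Step 6: +2 fires, +4 burnt (F count now 2)
Step 7: +3 fires, +2 burnt (F count now 3)
Step 8: +1 fires, +3 burnt (F count now 1)
Step 9: +0 fires, +1 burnt (F count now 0)
Fire out after step 9
Initially T: 26, now '.': 35
Total burnt (originally-T cells now '.'): 25

Answer: 25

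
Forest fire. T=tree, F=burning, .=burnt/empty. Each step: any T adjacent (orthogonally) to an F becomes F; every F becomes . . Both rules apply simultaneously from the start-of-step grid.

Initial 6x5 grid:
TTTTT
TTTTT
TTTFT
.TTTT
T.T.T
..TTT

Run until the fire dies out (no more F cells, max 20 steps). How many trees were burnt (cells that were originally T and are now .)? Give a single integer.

Answer: 23

Derivation:
Step 1: +4 fires, +1 burnt (F count now 4)
Step 2: +6 fires, +4 burnt (F count now 6)
Step 3: +7 fires, +6 burnt (F count now 7)
Step 4: +4 fires, +7 burnt (F count now 4)
Step 5: +2 fires, +4 burnt (F count now 2)
Step 6: +0 fires, +2 burnt (F count now 0)
Fire out after step 6
Initially T: 24, now '.': 29
Total burnt (originally-T cells now '.'): 23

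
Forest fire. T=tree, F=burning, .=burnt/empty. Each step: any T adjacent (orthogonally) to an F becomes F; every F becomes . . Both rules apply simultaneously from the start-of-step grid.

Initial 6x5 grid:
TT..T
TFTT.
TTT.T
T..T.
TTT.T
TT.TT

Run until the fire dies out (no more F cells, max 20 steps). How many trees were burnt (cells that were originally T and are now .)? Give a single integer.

Answer: 14

Derivation:
Step 1: +4 fires, +1 burnt (F count now 4)
Step 2: +4 fires, +4 burnt (F count now 4)
Step 3: +1 fires, +4 burnt (F count now 1)
Step 4: +1 fires, +1 burnt (F count now 1)
Step 5: +2 fires, +1 burnt (F count now 2)
Step 6: +2 fires, +2 burnt (F count now 2)
Step 7: +0 fires, +2 burnt (F count now 0)
Fire out after step 7
Initially T: 20, now '.': 24
Total burnt (originally-T cells now '.'): 14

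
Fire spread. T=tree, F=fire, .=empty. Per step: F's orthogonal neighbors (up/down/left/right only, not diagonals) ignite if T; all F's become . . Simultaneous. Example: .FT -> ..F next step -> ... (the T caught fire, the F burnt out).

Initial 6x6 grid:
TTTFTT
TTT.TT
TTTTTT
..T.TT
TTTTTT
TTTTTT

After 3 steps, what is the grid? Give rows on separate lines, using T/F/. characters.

Step 1: 2 trees catch fire, 1 burn out
  TTF.FT
  TTT.TT
  TTTTTT
  ..T.TT
  TTTTTT
  TTTTTT
Step 2: 4 trees catch fire, 2 burn out
  TF...F
  TTF.FT
  TTTTTT
  ..T.TT
  TTTTTT
  TTTTTT
Step 3: 5 trees catch fire, 4 burn out
  F.....
  TF...F
  TTFTFT
  ..T.TT
  TTTTTT
  TTTTTT

F.....
TF...F
TTFTFT
..T.TT
TTTTTT
TTTTTT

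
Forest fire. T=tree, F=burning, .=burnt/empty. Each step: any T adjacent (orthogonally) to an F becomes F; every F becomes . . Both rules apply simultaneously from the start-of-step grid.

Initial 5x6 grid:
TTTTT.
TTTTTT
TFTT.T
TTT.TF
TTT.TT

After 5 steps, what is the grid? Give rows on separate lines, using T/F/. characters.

Step 1: 7 trees catch fire, 2 burn out
  TTTTT.
  TFTTTT
  F.FT.F
  TFT.F.
  TTT.TF
Step 2: 9 trees catch fire, 7 burn out
  TFTTT.
  F.FTTF
  ...F..
  F.F...
  TFT.F.
Step 3: 6 trees catch fire, 9 burn out
  F.FTT.
  ...FF.
  ......
  ......
  F.F...
Step 4: 2 trees catch fire, 6 burn out
  ...FF.
  ......
  ......
  ......
  ......
Step 5: 0 trees catch fire, 2 burn out
  ......
  ......
  ......
  ......
  ......

......
......
......
......
......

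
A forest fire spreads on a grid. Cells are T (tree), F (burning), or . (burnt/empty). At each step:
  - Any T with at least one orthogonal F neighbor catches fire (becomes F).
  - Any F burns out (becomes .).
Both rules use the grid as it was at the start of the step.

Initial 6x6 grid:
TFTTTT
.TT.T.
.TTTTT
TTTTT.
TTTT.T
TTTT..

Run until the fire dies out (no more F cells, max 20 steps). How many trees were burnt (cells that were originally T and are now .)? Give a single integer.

Step 1: +3 fires, +1 burnt (F count now 3)
Step 2: +3 fires, +3 burnt (F count now 3)
Step 3: +3 fires, +3 burnt (F count now 3)
Step 4: +6 fires, +3 burnt (F count now 6)
Step 5: +5 fires, +6 burnt (F count now 5)
Step 6: +5 fires, +5 burnt (F count now 5)
Step 7: +1 fires, +5 burnt (F count now 1)
Step 8: +0 fires, +1 burnt (F count now 0)
Fire out after step 8
Initially T: 27, now '.': 35
Total burnt (originally-T cells now '.'): 26

Answer: 26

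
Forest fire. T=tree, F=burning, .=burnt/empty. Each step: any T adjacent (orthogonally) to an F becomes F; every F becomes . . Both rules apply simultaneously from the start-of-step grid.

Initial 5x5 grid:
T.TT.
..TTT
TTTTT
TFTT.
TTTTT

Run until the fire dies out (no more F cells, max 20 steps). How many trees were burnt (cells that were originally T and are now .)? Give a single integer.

Answer: 18

Derivation:
Step 1: +4 fires, +1 burnt (F count now 4)
Step 2: +5 fires, +4 burnt (F count now 5)
Step 3: +3 fires, +5 burnt (F count now 3)
Step 4: +4 fires, +3 burnt (F count now 4)
Step 5: +2 fires, +4 burnt (F count now 2)
Step 6: +0 fires, +2 burnt (F count now 0)
Fire out after step 6
Initially T: 19, now '.': 24
Total burnt (originally-T cells now '.'): 18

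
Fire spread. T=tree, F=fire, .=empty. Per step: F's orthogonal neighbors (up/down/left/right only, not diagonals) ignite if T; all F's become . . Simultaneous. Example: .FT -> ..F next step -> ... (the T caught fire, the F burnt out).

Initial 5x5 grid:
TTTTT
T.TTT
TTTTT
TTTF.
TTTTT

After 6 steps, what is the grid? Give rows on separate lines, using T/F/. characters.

Step 1: 3 trees catch fire, 1 burn out
  TTTTT
  T.TTT
  TTTFT
  TTF..
  TTTFT
Step 2: 6 trees catch fire, 3 burn out
  TTTTT
  T.TFT
  TTF.F
  TF...
  TTF.F
Step 3: 6 trees catch fire, 6 burn out
  TTTFT
  T.F.F
  TF...
  F....
  TF...
Step 4: 4 trees catch fire, 6 burn out
  TTF.F
  T....
  F....
  .....
  F....
Step 5: 2 trees catch fire, 4 burn out
  TF...
  F....
  .....
  .....
  .....
Step 6: 1 trees catch fire, 2 burn out
  F....
  .....
  .....
  .....
  .....

F....
.....
.....
.....
.....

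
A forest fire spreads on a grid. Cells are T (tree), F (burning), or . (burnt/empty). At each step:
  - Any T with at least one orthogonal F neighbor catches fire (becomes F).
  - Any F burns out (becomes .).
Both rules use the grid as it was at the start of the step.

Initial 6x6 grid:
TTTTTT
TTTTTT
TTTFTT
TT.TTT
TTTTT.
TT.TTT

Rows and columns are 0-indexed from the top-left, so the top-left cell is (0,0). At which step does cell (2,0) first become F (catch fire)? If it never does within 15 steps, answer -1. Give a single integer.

Step 1: cell (2,0)='T' (+4 fires, +1 burnt)
Step 2: cell (2,0)='T' (+7 fires, +4 burnt)
Step 3: cell (2,0)='F' (+10 fires, +7 burnt)
  -> target ignites at step 3
Step 4: cell (2,0)='.' (+6 fires, +10 burnt)
Step 5: cell (2,0)='.' (+4 fires, +6 burnt)
Step 6: cell (2,0)='.' (+1 fires, +4 burnt)
Step 7: cell (2,0)='.' (+0 fires, +1 burnt)
  fire out at step 7

3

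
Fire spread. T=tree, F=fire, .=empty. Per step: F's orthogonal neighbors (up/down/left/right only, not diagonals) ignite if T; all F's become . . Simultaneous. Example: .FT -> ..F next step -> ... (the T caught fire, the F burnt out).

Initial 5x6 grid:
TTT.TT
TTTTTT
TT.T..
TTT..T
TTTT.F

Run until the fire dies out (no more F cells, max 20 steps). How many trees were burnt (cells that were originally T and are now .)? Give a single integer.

Answer: 1

Derivation:
Step 1: +1 fires, +1 burnt (F count now 1)
Step 2: +0 fires, +1 burnt (F count now 0)
Fire out after step 2
Initially T: 22, now '.': 9
Total burnt (originally-T cells now '.'): 1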